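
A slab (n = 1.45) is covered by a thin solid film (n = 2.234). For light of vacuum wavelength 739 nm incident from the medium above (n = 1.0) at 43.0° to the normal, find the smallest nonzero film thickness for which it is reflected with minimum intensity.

174 nm

Top surface (1.0 → 2.234): reflection off a higher-index medium gives a half-wave phase shift.
Bottom surface (2.234 → 1.45): reflection off a lower-index medium gives no phase shift.
Exactly one π shift → a net half-wave offset.
For minimum reflection here: 2 n t cos θ_r = m λ.
Snell's law: 1.0 sin 43.0° = 2.234 sin θ_r → sin θ_r = 0.305, cos θ_r = 0.952.
Minimum nonzero at m = 1: t = λ / (2 n cos θ_r) = 739 / (2 × 2.234 × 0.952) = 174 nm.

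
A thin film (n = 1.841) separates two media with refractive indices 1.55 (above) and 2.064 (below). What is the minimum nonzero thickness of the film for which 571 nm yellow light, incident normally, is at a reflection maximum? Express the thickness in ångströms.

Top surface (1.55 → 1.841): reflection off a higher-index medium gives a half-wave phase shift.
Ray reflecting at the bottom interface goes from n = 1.841 toward n = 2.064: a half-wave phase shift.
The two reflections carry the same phase change, so no net offset.
So the condition for constructive reflection is 2 n t = m λ.
Minimum nonzero at m = 1: t = λ / (2 n) = 571 / (2 × 1.841) = 155 nm.

1551 Å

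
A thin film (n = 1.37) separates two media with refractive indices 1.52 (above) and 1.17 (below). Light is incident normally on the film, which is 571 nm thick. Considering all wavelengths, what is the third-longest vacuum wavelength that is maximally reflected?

Top surface (1.52 → 1.37): reflection off a lower-index medium gives no phase shift.
At the lower boundary (n = 1.37 to n = 1.17) the reflected ray undergoes no phase shift.
The two reflections carry the same phase change, so no net offset.
So the condition for constructive reflection is 2 n t = m λ.
λ = 2 n t / m. The third-longest wavelength is m = 3: λ = 2 × 1.37 × 571 / 3.00 = 522 nm.

522 nm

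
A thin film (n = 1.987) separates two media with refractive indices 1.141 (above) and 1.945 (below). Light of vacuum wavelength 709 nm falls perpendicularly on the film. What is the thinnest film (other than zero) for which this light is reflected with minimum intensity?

178 nm

Ray reflecting at the top interface goes from n = 1.141 toward n = 1.987: a half-wave phase shift.
Bottom surface (1.987 → 1.945): reflection off a lower-index medium gives no phase shift.
The two reflections differ by half a wavelength.
With one net inversion, destructive interference in reflection requires 2 n t = m λ.
Minimum nonzero at m = 1: t = λ / (2 n) = 709 / (2 × 1.987) = 178 nm.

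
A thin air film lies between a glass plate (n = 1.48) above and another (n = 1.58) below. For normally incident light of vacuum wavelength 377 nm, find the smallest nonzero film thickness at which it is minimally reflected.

Ray reflecting at the top interface goes from n = 1.48 toward n = 1.0: no phase shift.
Ray reflecting at the bottom interface goes from n = 1.0 toward n = 1.58: a half-wave phase shift.
Net: one phase inversion between the two reflected rays.
With one net inversion, destructive interference in reflection requires 2 n t = m λ.
Minimum nonzero at m = 1: t = λ / (2 n) = 377 / (2 × 1.0) = 189 nm.

189 nm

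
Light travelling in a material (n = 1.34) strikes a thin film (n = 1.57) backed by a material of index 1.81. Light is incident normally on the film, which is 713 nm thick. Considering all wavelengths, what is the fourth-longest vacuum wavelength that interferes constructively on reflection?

Ray reflecting at the top interface goes from n = 1.34 toward n = 1.57: a half-wave phase shift.
At the lower boundary (n = 1.57 to n = 1.81) the reflected ray undergoes a half-wave phase shift.
Net: no relative phase inversion (both shifts match).
So the condition for constructive reflection is 2 n t = m λ.
λ = 2 n t / m. The fourth-longest wavelength is m = 4: λ = 2 × 1.57 × 713 / 4.00 = 560 nm.

560 nm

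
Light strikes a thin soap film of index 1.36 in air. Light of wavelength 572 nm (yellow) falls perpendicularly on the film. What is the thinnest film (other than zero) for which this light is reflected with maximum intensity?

105 nm

Ray reflecting at the top interface goes from n = 1.0 toward n = 1.36: a half-wave phase shift.
Bottom surface (1.36 → 1.0): reflection off a lower-index medium gives no phase shift.
Net: one phase inversion between the two reflected rays.
For bright reflection here: 2 n t = (m + ½) λ.
Minimum at m = 0: t = λ / (4 n) = 572 / (4 × 1.36) = 105 nm.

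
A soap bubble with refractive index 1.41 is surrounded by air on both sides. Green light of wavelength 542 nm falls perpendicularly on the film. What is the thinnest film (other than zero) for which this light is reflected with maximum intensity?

96.1 nm

Ray reflecting at the top interface goes from n = 1.0 toward n = 1.41: a half-wave phase shift.
Ray reflecting at the bottom interface goes from n = 1.41 toward n = 1.0: no phase shift.
The two reflections differ by half a wavelength.
So the condition for constructive reflection is 2 n t = (m + ½) λ.
Minimum at m = 0: t = λ / (4 n) = 542 / (4 × 1.41) = 96.1 nm.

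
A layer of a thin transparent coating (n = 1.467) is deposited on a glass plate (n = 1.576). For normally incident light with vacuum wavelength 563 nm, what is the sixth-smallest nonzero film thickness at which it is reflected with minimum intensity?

At the upper boundary (n = 1.0 to n = 1.467) the reflected ray undergoes a half-wave phase shift.
Bottom surface (1.467 → 1.576): reflection off a higher-index medium gives a half-wave phase shift.
Net: no relative phase inversion (both shifts match).
For weak reflection here: 2 n t = (m + ½) λ.
The sixth-smallest nonzero thickness corresponds to m = 5: t = (m + ½) λ / (2 n) = 5.50 × 563 / (2 × 1.467) = 1055 nm.

1055 nm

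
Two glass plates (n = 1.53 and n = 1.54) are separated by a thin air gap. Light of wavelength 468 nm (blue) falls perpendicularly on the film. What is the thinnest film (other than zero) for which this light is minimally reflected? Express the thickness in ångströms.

2340 Å

Ray reflecting at the top interface goes from n = 1.53 toward n = 1.0: no phase shift.
Bottom surface (1.0 → 1.54): reflection off a higher-index medium gives a half-wave phase shift.
Net: one phase inversion between the two reflected rays.
So the condition for destructive reflection is 2 n t = m λ.
Minimum nonzero at m = 1: t = λ / (2 n) = 468 / (2 × 1.0) = 234 nm.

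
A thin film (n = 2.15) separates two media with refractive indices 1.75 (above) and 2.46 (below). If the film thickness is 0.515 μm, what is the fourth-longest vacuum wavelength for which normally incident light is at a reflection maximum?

Ray reflecting at the top interface goes from n = 1.75 toward n = 2.15: a half-wave phase shift.
At the lower boundary (n = 2.15 to n = 2.46) the reflected ray undergoes a half-wave phase shift.
Net: no relative phase inversion (both shifts match).
With no net inversion, constructive interference in reflection requires 2 n t = m λ.
λ = 2 n t / m. The fourth-longest wavelength is m = 4: λ = 2 × 2.15 × 515 / 4.00 = 554 nm.

554 nm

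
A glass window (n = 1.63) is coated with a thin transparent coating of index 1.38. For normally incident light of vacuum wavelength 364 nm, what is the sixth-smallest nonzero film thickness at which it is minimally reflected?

Top surface (1.0 → 1.38): reflection off a higher-index medium gives a half-wave phase shift.
At the lower boundary (n = 1.38 to n = 1.63) the reflected ray undergoes a half-wave phase shift.
The two reflections carry the same phase change, so no net offset.
With no net inversion, destructive interference in reflection requires 2 n t = (m + ½) λ.
The sixth-smallest nonzero thickness corresponds to m = 5: t = (m + ½) λ / (2 n) = 5.50 × 364 / (2 × 1.38) = 725 nm.

725 nm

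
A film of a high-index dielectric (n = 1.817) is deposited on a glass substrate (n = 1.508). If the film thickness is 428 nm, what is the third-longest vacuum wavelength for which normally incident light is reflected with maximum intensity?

622 nm

At the upper boundary (n = 1.0 to n = 1.817) the reflected ray undergoes a half-wave phase shift.
Bottom surface (1.817 → 1.508): reflection off a lower-index medium gives no phase shift.
The two reflections differ by half a wavelength.
With one net inversion, constructive interference in reflection requires 2 n t = (m + ½) λ.
λ = 2 n t / (m + ½). The third-longest wavelength is m = 2: λ = 2 × 1.817 × 428 / 2.50 = 622 nm.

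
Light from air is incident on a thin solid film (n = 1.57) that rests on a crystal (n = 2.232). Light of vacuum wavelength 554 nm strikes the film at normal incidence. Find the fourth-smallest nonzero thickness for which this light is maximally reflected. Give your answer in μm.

At the upper boundary (n = 1.0 to n = 1.57) the reflected ray undergoes a half-wave phase shift.
Ray reflecting at the bottom interface goes from n = 1.57 toward n = 2.232: a half-wave phase shift.
Net: no relative phase inversion (both shifts match).
For strong reflection here: 2 n t = m λ.
The fourth-smallest nonzero thickness corresponds to m = 4: t = m λ / (2 n) = 4.00 × 554 / (2 × 1.57) = 706 nm.

0.706 μm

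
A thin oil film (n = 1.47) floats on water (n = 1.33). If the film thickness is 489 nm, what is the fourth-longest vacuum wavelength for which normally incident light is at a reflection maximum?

411 nm

At the upper boundary (n = 1.0 to n = 1.47) the reflected ray undergoes a half-wave phase shift.
At the lower boundary (n = 1.47 to n = 1.33) the reflected ray undergoes no phase shift.
The two reflections differ by half a wavelength.
So the condition for constructive reflection is 2 n t = (m + ½) λ.
λ = 2 n t / (m + ½). The fourth-longest wavelength is m = 3: λ = 2 × 1.47 × 489 / 3.50 = 411 nm.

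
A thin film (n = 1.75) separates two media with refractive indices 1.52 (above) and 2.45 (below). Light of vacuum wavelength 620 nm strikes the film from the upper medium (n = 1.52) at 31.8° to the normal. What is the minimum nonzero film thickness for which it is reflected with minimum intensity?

Top surface (1.52 → 1.75): reflection off a higher-index medium gives a half-wave phase shift.
Ray reflecting at the bottom interface goes from n = 1.75 toward n = 2.45: a half-wave phase shift.
Net: no relative phase inversion (both shifts match).
So the condition for destructive reflection is 2 n t cos θ_r = (m + ½) λ.
Snell's law: 1.52 sin 31.8° = 1.75 sin θ_r → sin θ_r = 0.458, cos θ_r = 0.889.
Minimum at m = 0: t = λ / (4 n cos θ_r) = 620 / (4 × 1.75 × 0.889) = 99.6 nm.

99.6 nm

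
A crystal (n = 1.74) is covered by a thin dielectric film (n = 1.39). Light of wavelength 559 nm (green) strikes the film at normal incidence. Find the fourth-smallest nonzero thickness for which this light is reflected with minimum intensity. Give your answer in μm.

0.704 μm

Top surface (1.0 → 1.39): reflection off a higher-index medium gives a half-wave phase shift.
Bottom surface (1.39 → 1.74): reflection off a higher-index medium gives a half-wave phase shift.
The two reflections carry the same phase change, so no net offset.
For minimum reflection here: 2 n t = (m + ½) λ.
The fourth-smallest nonzero thickness corresponds to m = 3: t = (m + ½) λ / (2 n) = 3.50 × 559 / (2 × 1.39) = 704 nm.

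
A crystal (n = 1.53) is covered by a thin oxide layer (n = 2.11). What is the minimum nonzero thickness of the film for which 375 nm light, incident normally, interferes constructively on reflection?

Ray reflecting at the top interface goes from n = 1.0 toward n = 2.11: a half-wave phase shift.
Bottom surface (2.11 → 1.53): reflection off a lower-index medium gives no phase shift.
The two reflections differ by half a wavelength.
For strong reflection here: 2 n t = (m + ½) λ.
Minimum at m = 0: t = λ / (4 n) = 375 / (4 × 2.11) = 44.4 nm.

44.4 nm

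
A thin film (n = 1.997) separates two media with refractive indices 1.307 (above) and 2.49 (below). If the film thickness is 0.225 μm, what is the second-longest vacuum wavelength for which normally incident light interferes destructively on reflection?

Ray reflecting at the top interface goes from n = 1.307 toward n = 1.997: a half-wave phase shift.
Bottom surface (1.997 → 2.49): reflection off a higher-index medium gives a half-wave phase shift.
Net: no relative phase inversion (both shifts match).
With no net inversion, destructive interference in reflection requires 2 n t = (m + ½) λ.
λ = 2 n t / (m + ½). The second-longest wavelength is m = 1: λ = 2 × 1.997 × 225 / 1.50 = 599 nm.

599 nm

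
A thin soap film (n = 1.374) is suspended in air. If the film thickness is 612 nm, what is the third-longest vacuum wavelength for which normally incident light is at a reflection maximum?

Ray reflecting at the top interface goes from n = 1.0 toward n = 1.374: a half-wave phase shift.
Ray reflecting at the bottom interface goes from n = 1.374 toward n = 1.0: no phase shift.
Exactly one π shift → a net half-wave offset.
So the condition for constructive reflection is 2 n t = (m + ½) λ.
λ = 2 n t / (m + ½). The third-longest wavelength is m = 2: λ = 2 × 1.374 × 612 / 2.50 = 673 nm.

673 nm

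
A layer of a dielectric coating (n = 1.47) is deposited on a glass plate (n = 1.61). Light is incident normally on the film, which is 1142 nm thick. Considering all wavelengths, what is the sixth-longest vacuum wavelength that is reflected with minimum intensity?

610 nm

Ray reflecting at the top interface goes from n = 1.0 toward n = 1.47: a half-wave phase shift.
At the lower boundary (n = 1.47 to n = 1.61) the reflected ray undergoes a half-wave phase shift.
Zero or two π shifts → no net half-wave offset.
For weak reflection here: 2 n t = (m + ½) λ.
λ = 2 n t / (m + ½). The sixth-longest wavelength is m = 5: λ = 2 × 1.47 × 1142 / 5.50 = 610 nm.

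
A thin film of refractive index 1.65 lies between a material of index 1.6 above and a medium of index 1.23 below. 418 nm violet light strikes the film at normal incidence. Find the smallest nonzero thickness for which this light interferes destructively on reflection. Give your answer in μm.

0.127 μm

Ray reflecting at the top interface goes from n = 1.6 toward n = 1.65: a half-wave phase shift.
Ray reflecting at the bottom interface goes from n = 1.65 toward n = 1.23: no phase shift.
Net: one phase inversion between the two reflected rays.
With one net inversion, destructive interference in reflection requires 2 n t = m λ.
The smallest nonzero thickness corresponds to m = 1: t = m λ / (2 n) = 1.00 × 418 / (2 × 1.65) = 127 nm.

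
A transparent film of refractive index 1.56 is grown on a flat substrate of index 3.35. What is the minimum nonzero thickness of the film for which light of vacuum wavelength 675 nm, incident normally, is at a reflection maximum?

At the upper boundary (n = 1.0 to n = 1.56) the reflected ray undergoes a half-wave phase shift.
Bottom surface (1.56 → 3.35): reflection off a higher-index medium gives a half-wave phase shift.
Net: no relative phase inversion (both shifts match).
With no net inversion, constructive interference in reflection requires 2 n t = m λ.
Minimum nonzero at m = 1: t = λ / (2 n) = 675 / (2 × 1.56) = 216 nm.

216 nm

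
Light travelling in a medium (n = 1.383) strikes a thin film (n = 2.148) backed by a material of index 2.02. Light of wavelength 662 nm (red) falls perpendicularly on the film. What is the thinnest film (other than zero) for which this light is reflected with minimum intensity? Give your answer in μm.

Top surface (1.383 → 2.148): reflection off a higher-index medium gives a half-wave phase shift.
Bottom surface (2.148 → 2.02): reflection off a lower-index medium gives no phase shift.
The two reflections differ by half a wavelength.
So the condition for destructive reflection is 2 n t = m λ.
Minimum nonzero at m = 1: t = λ / (2 n) = 662 / (2 × 2.148) = 154 nm.

0.154 μm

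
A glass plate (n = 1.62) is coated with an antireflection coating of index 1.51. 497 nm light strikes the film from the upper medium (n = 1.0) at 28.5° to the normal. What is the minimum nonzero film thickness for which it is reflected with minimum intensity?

Top surface (1.0 → 1.51): reflection off a higher-index medium gives a half-wave phase shift.
Bottom surface (1.51 → 1.62): reflection off a higher-index medium gives a half-wave phase shift.
Net: no relative phase inversion (both shifts match).
So the condition for destructive reflection is 2 n t cos θ_r = (m + ½) λ.
Snell's law: 1.0 sin 28.5° = 1.51 sin θ_r → sin θ_r = 0.316, cos θ_r = 0.949.
Minimum at m = 0: t = λ / (4 n cos θ_r) = 497 / (4 × 1.51 × 0.949) = 86.7 nm.

86.7 nm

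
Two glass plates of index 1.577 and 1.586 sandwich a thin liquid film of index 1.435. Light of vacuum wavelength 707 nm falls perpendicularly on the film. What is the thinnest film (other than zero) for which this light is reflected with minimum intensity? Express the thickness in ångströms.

Ray reflecting at the top interface goes from n = 1.577 toward n = 1.435: no phase shift.
At the lower boundary (n = 1.435 to n = 1.586) the reflected ray undergoes a half-wave phase shift.
Net: one phase inversion between the two reflected rays.
For dark reflection here: 2 n t = m λ.
Minimum nonzero at m = 1: t = λ / (2 n) = 707 / (2 × 1.435) = 246 nm.

2463 Å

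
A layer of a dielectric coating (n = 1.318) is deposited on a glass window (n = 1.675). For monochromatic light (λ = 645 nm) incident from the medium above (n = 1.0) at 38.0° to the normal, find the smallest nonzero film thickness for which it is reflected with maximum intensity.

Top surface (1.0 → 1.318): reflection off a higher-index medium gives a half-wave phase shift.
Bottom surface (1.318 → 1.675): reflection off a higher-index medium gives a half-wave phase shift.
Net: no relative phase inversion (both shifts match).
For maximum reflection here: 2 n t cos θ_r = m λ.
Snell's law: 1.0 sin 38.0° = 1.318 sin θ_r → sin θ_r = 0.467, cos θ_r = 0.884.
Minimum nonzero at m = 1: t = λ / (2 n cos θ_r) = 645 / (2 × 1.318 × 0.884) = 277 nm.

277 nm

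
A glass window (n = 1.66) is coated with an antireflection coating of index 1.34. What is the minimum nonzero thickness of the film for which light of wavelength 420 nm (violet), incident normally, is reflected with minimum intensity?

At the upper boundary (n = 1.0 to n = 1.34) the reflected ray undergoes a half-wave phase shift.
At the lower boundary (n = 1.34 to n = 1.66) the reflected ray undergoes a half-wave phase shift.
Net: no relative phase inversion (both shifts match).
So the condition for destructive reflection is 2 n t = (m + ½) λ.
Minimum at m = 0: t = λ / (4 n) = 420 / (4 × 1.34) = 78.4 nm.

78.4 nm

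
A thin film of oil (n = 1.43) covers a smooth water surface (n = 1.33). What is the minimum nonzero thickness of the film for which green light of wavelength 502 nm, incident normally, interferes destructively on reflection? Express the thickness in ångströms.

1755 Å

At the upper boundary (n = 1.0 to n = 1.43) the reflected ray undergoes a half-wave phase shift.
At the lower boundary (n = 1.43 to n = 1.33) the reflected ray undergoes no phase shift.
The two reflections differ by half a wavelength.
So the condition for destructive reflection is 2 n t = m λ.
Minimum nonzero at m = 1: t = λ / (2 n) = 502 / (2 × 1.43) = 176 nm.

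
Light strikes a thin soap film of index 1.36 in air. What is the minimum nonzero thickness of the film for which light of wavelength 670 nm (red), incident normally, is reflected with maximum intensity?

Ray reflecting at the top interface goes from n = 1.0 toward n = 1.36: a half-wave phase shift.
At the lower boundary (n = 1.36 to n = 1.0) the reflected ray undergoes no phase shift.
Net: one phase inversion between the two reflected rays.
For strong reflection here: 2 n t = (m + ½) λ.
Minimum at m = 0: t = λ / (4 n) = 670 / (4 × 1.36) = 123 nm.

123 nm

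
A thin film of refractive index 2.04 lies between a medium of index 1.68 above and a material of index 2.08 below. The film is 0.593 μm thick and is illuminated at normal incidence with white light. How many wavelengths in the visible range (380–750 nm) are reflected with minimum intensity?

3

Ray reflecting at the top interface goes from n = 1.68 toward n = 2.04: a half-wave phase shift.
At the lower boundary (n = 2.04 to n = 2.08) the reflected ray undergoes a half-wave phase shift.
Net: no relative phase inversion (both shifts match).
With no net inversion, destructive interference in reflection requires 2 n t = (m + ½) λ.
λ = 2 n t / (m + ½) = 2419 / (m + ½) nm.
m=2: 968 nm (IR); m=3: 691 nm (visible); m=4: 538 nm (visible); m=5: 440 nm (visible); m=6: 372 nm (UV).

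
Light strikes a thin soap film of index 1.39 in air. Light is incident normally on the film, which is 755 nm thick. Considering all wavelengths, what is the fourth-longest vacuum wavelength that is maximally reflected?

600 nm

At the upper boundary (n = 1.0 to n = 1.39) the reflected ray undergoes a half-wave phase shift.
Bottom surface (1.39 → 1.0): reflection off a lower-index medium gives no phase shift.
Exactly one π shift → a net half-wave offset.
So the condition for constructive reflection is 2 n t = (m + ½) λ.
λ = 2 n t / (m + ½). The fourth-longest wavelength is m = 3: λ = 2 × 1.39 × 755 / 3.50 = 600 nm.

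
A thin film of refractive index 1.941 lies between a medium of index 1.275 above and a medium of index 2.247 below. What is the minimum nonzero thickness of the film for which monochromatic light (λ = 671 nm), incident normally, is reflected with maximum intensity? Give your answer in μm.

0.173 μm

Ray reflecting at the top interface goes from n = 1.275 toward n = 1.941: a half-wave phase shift.
Bottom surface (1.941 → 2.247): reflection off a higher-index medium gives a half-wave phase shift.
Net: no relative phase inversion (both shifts match).
With no net inversion, constructive interference in reflection requires 2 n t = m λ.
Minimum nonzero at m = 1: t = λ / (2 n) = 671 / (2 × 1.941) = 173 nm.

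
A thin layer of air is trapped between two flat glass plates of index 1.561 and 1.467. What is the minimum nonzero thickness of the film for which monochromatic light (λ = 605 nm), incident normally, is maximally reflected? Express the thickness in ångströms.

1513 Å

Ray reflecting at the top interface goes from n = 1.561 toward n = 1.0: no phase shift.
At the lower boundary (n = 1.0 to n = 1.467) the reflected ray undergoes a half-wave phase shift.
Exactly one π shift → a net half-wave offset.
For bright reflection here: 2 n t = (m + ½) λ.
Minimum at m = 0: t = λ / (4 n) = 605 / (4 × 1.0) = 151 nm.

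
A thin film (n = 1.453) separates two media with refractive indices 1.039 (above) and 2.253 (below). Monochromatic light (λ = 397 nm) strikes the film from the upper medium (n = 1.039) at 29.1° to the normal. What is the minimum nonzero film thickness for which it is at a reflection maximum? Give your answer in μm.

0.146 μm

Ray reflecting at the top interface goes from n = 1.039 toward n = 1.453: a half-wave phase shift.
Ray reflecting at the bottom interface goes from n = 1.453 toward n = 2.253: a half-wave phase shift.
The two reflections carry the same phase change, so no net offset.
For maximum reflection here: 2 n t cos θ_r = m λ.
Snell's law: 1.039 sin 29.1° = 1.453 sin θ_r → sin θ_r = 0.348, cos θ_r = 0.938.
Minimum nonzero at m = 1: t = λ / (2 n cos θ_r) = 397 / (2 × 1.453 × 0.938) = 146 nm.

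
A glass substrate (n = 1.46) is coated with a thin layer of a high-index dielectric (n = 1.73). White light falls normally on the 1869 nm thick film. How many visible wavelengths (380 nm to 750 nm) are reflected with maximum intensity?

8

Top surface (1.0 → 1.73): reflection off a higher-index medium gives a half-wave phase shift.
Ray reflecting at the bottom interface goes from n = 1.73 toward n = 1.46: no phase shift.
Net: one phase inversion between the two reflected rays.
With one net inversion, constructive interference in reflection requires 2 n t = (m + ½) λ.
λ = 2 n t / (m + ½) = 6467 / (m + ½) nm.
m=8: 761 nm (IR); m=9: 681 nm (visible); m=10: 616 nm (visible); m=11: 562 nm (visible); m=12: 517 nm (visible); m=13: 479 nm (visible); m=14: 446 nm (visible); m=15: 417 nm (visible); m=16: 392 nm (visible); m=17: 370 nm (UV).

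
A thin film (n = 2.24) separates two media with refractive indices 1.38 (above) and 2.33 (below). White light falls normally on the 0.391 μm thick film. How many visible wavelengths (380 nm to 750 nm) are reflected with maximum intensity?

2

At the upper boundary (n = 1.38 to n = 2.24) the reflected ray undergoes a half-wave phase shift.
At the lower boundary (n = 2.24 to n = 2.33) the reflected ray undergoes a half-wave phase shift.
The two reflections carry the same phase change, so no net offset.
For strong reflection here: 2 n t = m λ.
λ = 2 n t / m = 1752 / m nm.
m=2: 876 nm (IR); m=3: 584 nm (visible); m=4: 438 nm (visible); m=5: 350 nm (UV).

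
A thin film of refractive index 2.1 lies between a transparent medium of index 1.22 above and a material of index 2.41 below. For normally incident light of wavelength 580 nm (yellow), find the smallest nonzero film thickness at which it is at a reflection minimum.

69.0 nm

Top surface (1.22 → 2.1): reflection off a higher-index medium gives a half-wave phase shift.
Bottom surface (2.1 → 2.41): reflection off a higher-index medium gives a half-wave phase shift.
Zero or two π shifts → no net half-wave offset.
So the condition for destructive reflection is 2 n t = (m + ½) λ.
Minimum at m = 0: t = λ / (4 n) = 580 / (4 × 2.1) = 69.0 nm.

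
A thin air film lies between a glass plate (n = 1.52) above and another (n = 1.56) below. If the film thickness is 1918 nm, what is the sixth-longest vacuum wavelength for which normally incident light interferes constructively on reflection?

At the upper boundary (n = 1.52 to n = 1.0) the reflected ray undergoes no phase shift.
Ray reflecting at the bottom interface goes from n = 1.0 toward n = 1.56: a half-wave phase shift.
The two reflections differ by half a wavelength.
So the condition for constructive reflection is 2 n t = (m + ½) λ.
λ = 2 n t / (m + ½). The sixth-longest wavelength is m = 5: λ = 2 × 1.0 × 1918 / 5.50 = 697 nm.

697 nm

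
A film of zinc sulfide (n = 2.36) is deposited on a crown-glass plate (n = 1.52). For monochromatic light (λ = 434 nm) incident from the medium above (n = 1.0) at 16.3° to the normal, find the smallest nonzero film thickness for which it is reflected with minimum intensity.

At the upper boundary (n = 1.0 to n = 2.36) the reflected ray undergoes a half-wave phase shift.
Ray reflecting at the bottom interface goes from n = 2.36 toward n = 1.52: no phase shift.
Exactly one π shift → a net half-wave offset.
With one net inversion, destructive interference in reflection requires 2 n t cos θ_r = m λ.
Snell's law: 1.0 sin 16.3° = 2.36 sin θ_r → sin θ_r = 0.119, cos θ_r = 0.993.
Minimum nonzero at m = 1: t = λ / (2 n cos θ_r) = 434 / (2 × 2.36 × 0.993) = 92.6 nm.

92.6 nm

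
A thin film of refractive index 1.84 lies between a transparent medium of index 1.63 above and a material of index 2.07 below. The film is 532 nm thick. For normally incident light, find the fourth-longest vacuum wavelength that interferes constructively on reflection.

489 nm

At the upper boundary (n = 1.63 to n = 1.84) the reflected ray undergoes a half-wave phase shift.
Bottom surface (1.84 → 2.07): reflection off a higher-index medium gives a half-wave phase shift.
Net: no relative phase inversion (both shifts match).
With no net inversion, constructive interference in reflection requires 2 n t = m λ.
λ = 2 n t / m. The fourth-longest wavelength is m = 4: λ = 2 × 1.84 × 532 / 4.00 = 489 nm.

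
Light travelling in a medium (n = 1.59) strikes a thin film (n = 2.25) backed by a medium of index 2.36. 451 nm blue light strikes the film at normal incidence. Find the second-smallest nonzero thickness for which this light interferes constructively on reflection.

200 nm

Top surface (1.59 → 2.25): reflection off a higher-index medium gives a half-wave phase shift.
Ray reflecting at the bottom interface goes from n = 2.25 toward n = 2.36: a half-wave phase shift.
Zero or two π shifts → no net half-wave offset.
For maximum reflection here: 2 n t = m λ.
The second-smallest nonzero thickness corresponds to m = 2: t = m λ / (2 n) = 2.00 × 451 / (2 × 2.25) = 200 nm.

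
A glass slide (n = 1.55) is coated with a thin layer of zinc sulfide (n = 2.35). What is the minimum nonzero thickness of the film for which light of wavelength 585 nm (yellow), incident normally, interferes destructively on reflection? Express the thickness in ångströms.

Top surface (1.0 → 2.35): reflection off a higher-index medium gives a half-wave phase shift.
At the lower boundary (n = 2.35 to n = 1.55) the reflected ray undergoes no phase shift.
The two reflections differ by half a wavelength.
With one net inversion, destructive interference in reflection requires 2 n t = m λ.
Minimum nonzero at m = 1: t = λ / (2 n) = 585 / (2 × 2.35) = 124 nm.

1245 Å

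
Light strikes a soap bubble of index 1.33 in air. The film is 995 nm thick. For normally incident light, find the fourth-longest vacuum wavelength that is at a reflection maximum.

756 nm

Top surface (1.0 → 1.33): reflection off a higher-index medium gives a half-wave phase shift.
Ray reflecting at the bottom interface goes from n = 1.33 toward n = 1.0: no phase shift.
Net: one phase inversion between the two reflected rays.
So the condition for constructive reflection is 2 n t = (m + ½) λ.
λ = 2 n t / (m + ½). The fourth-longest wavelength is m = 3: λ = 2 × 1.33 × 995 / 3.50 = 756 nm.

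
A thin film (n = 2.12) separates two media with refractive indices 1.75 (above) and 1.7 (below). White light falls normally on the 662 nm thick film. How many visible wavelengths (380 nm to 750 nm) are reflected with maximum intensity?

Ray reflecting at the top interface goes from n = 1.75 toward n = 2.12: a half-wave phase shift.
Bottom surface (2.12 → 1.7): reflection off a lower-index medium gives no phase shift.
Net: one phase inversion between the two reflected rays.
With one net inversion, constructive interference in reflection requires 2 n t = (m + ½) λ.
λ = 2 n t / (m + ½) = 2807 / (m + ½) nm.
m=3: 802 nm (IR); m=4: 624 nm (visible); m=5: 510 nm (visible); m=6: 432 nm (visible); m=7: 374 nm (UV).

3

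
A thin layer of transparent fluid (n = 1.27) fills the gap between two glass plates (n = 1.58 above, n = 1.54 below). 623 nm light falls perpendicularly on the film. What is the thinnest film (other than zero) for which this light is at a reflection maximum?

123 nm

Top surface (1.58 → 1.27): reflection off a lower-index medium gives no phase shift.
Ray reflecting at the bottom interface goes from n = 1.27 toward n = 1.54: a half-wave phase shift.
Exactly one π shift → a net half-wave offset.
For maximum reflection here: 2 n t = (m + ½) λ.
Minimum at m = 0: t = λ / (4 n) = 623 / (4 × 1.27) = 123 nm.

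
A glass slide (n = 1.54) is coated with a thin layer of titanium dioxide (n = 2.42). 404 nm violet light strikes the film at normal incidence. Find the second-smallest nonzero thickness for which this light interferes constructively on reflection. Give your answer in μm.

Ray reflecting at the top interface goes from n = 1.0 toward n = 2.42: a half-wave phase shift.
At the lower boundary (n = 2.42 to n = 1.54) the reflected ray undergoes no phase shift.
Exactly one π shift → a net half-wave offset.
With one net inversion, constructive interference in reflection requires 2 n t = (m + ½) λ.
The second-smallest nonzero thickness corresponds to m = 1: t = (m + ½) λ / (2 n) = 1.50 × 404 / (2 × 2.42) = 125 nm.

0.125 μm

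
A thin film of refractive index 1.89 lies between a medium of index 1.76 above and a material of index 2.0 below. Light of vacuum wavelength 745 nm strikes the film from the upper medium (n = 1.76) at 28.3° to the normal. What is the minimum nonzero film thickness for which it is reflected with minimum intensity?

110 nm

At the upper boundary (n = 1.76 to n = 1.89) the reflected ray undergoes a half-wave phase shift.
Ray reflecting at the bottom interface goes from n = 1.89 toward n = 2.0: a half-wave phase shift.
The two reflections carry the same phase change, so no net offset.
So the condition for destructive reflection is 2 n t cos θ_r = (m + ½) λ.
Snell's law: 1.76 sin 28.3° = 1.89 sin θ_r → sin θ_r = 0.441, cos θ_r = 0.897.
Minimum at m = 0: t = λ / (4 n cos θ_r) = 745 / (4 × 1.89 × 0.897) = 110 nm.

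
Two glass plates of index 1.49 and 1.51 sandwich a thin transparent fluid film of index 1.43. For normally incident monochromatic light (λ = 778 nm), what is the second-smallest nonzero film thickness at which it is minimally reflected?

At the upper boundary (n = 1.49 to n = 1.43) the reflected ray undergoes no phase shift.
Bottom surface (1.43 → 1.51): reflection off a higher-index medium gives a half-wave phase shift.
Net: one phase inversion between the two reflected rays.
So the condition for destructive reflection is 2 n t = m λ.
The second-smallest nonzero thickness corresponds to m = 2: t = m λ / (2 n) = 2.00 × 778 / (2 × 1.43) = 544 nm.

544 nm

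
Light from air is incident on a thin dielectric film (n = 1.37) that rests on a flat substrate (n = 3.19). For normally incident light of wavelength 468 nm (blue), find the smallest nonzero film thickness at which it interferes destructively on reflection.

85.4 nm

Top surface (1.0 → 1.37): reflection off a higher-index medium gives a half-wave phase shift.
Ray reflecting at the bottom interface goes from n = 1.37 toward n = 3.19: a half-wave phase shift.
The two reflections carry the same phase change, so no net offset.
For minimum reflection here: 2 n t = (m + ½) λ.
Minimum at m = 0: t = λ / (4 n) = 468 / (4 × 1.37) = 85.4 nm.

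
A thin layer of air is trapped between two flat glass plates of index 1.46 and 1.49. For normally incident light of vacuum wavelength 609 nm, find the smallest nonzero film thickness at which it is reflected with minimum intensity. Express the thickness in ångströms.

3045 Å

Ray reflecting at the top interface goes from n = 1.46 toward n = 1.0: no phase shift.
Bottom surface (1.0 → 1.49): reflection off a higher-index medium gives a half-wave phase shift.
Net: one phase inversion between the two reflected rays.
So the condition for destructive reflection is 2 n t = m λ.
Minimum nonzero at m = 1: t = λ / (2 n) = 609 / (2 × 1.0) = 305 nm.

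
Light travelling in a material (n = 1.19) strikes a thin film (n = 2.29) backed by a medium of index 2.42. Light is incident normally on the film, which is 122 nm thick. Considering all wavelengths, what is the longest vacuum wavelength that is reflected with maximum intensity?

559 nm

At the upper boundary (n = 1.19 to n = 2.29) the reflected ray undergoes a half-wave phase shift.
Ray reflecting at the bottom interface goes from n = 2.29 toward n = 2.42: a half-wave phase shift.
The two reflections carry the same phase change, so no net offset.
So the condition for constructive reflection is 2 n t = m λ.
λ = 2 n t / m. The longest wavelength is m = 1: λ = 2 × 2.29 × 122 / 1.00 = 559 nm.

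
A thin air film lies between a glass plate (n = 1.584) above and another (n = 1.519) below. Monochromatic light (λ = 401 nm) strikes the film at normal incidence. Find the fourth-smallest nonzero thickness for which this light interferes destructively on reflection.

802 nm

At the upper boundary (n = 1.584 to n = 1.0) the reflected ray undergoes no phase shift.
Bottom surface (1.0 → 1.519): reflection off a higher-index medium gives a half-wave phase shift.
Net: one phase inversion between the two reflected rays.
So the condition for destructive reflection is 2 n t = m λ.
The fourth-smallest nonzero thickness corresponds to m = 4: t = m λ / (2 n) = 4.00 × 401 / (2 × 1.0) = 802 nm.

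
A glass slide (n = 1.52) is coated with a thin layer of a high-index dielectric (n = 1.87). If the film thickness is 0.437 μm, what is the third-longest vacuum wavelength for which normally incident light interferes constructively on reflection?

654 nm

Ray reflecting at the top interface goes from n = 1.0 toward n = 1.87: a half-wave phase shift.
Bottom surface (1.87 → 1.52): reflection off a lower-index medium gives no phase shift.
Net: one phase inversion between the two reflected rays.
So the condition for constructive reflection is 2 n t = (m + ½) λ.
λ = 2 n t / (m + ½). The third-longest wavelength is m = 2: λ = 2 × 1.87 × 437 / 2.50 = 654 nm.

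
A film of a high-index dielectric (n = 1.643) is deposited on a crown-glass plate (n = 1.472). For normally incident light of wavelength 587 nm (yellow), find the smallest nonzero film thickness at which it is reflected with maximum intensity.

89.3 nm

At the upper boundary (n = 1.0 to n = 1.643) the reflected ray undergoes a half-wave phase shift.
At the lower boundary (n = 1.643 to n = 1.472) the reflected ray undergoes no phase shift.
Net: one phase inversion between the two reflected rays.
With one net inversion, constructive interference in reflection requires 2 n t = (m + ½) λ.
Minimum at m = 0: t = λ / (4 n) = 587 / (4 × 1.643) = 89.3 nm.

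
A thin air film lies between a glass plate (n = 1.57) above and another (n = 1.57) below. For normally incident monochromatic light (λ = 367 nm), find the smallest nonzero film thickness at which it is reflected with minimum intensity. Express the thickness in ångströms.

1835 Å

At the upper boundary (n = 1.57 to n = 1.0) the reflected ray undergoes no phase shift.
At the lower boundary (n = 1.0 to n = 1.57) the reflected ray undergoes a half-wave phase shift.
Exactly one π shift → a net half-wave offset.
For weak reflection here: 2 n t = m λ.
Minimum nonzero at m = 1: t = λ / (2 n) = 367 / (2 × 1.0) = 184 nm.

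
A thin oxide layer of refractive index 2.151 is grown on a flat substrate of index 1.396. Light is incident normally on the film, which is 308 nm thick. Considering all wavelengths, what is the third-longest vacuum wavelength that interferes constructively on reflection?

Top surface (1.0 → 2.151): reflection off a higher-index medium gives a half-wave phase shift.
Ray reflecting at the bottom interface goes from n = 2.151 toward n = 1.396: no phase shift.
Exactly one π shift → a net half-wave offset.
So the condition for constructive reflection is 2 n t = (m + ½) λ.
λ = 2 n t / (m + ½). The third-longest wavelength is m = 2: λ = 2 × 2.151 × 308 / 2.50 = 530 nm.

530 nm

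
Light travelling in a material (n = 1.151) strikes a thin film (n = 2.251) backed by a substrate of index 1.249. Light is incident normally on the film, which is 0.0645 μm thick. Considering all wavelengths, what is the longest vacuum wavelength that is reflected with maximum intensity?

581 nm

Ray reflecting at the top interface goes from n = 1.151 toward n = 2.251: a half-wave phase shift.
Ray reflecting at the bottom interface goes from n = 2.251 toward n = 1.249: no phase shift.
Exactly one π shift → a net half-wave offset.
For strong reflection here: 2 n t = (m + ½) λ.
λ = 2 n t / (m + ½). The longest wavelength is m = 0: λ = 2 × 2.251 × 64.5 / 0.500 = 581 nm.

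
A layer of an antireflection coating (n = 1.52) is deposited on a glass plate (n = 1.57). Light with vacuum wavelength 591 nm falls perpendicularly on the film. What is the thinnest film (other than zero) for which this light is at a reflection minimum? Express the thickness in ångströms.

972 Å

Ray reflecting at the top interface goes from n = 1.0 toward n = 1.52: a half-wave phase shift.
At the lower boundary (n = 1.52 to n = 1.57) the reflected ray undergoes a half-wave phase shift.
The two reflections carry the same phase change, so no net offset.
With no net inversion, destructive interference in reflection requires 2 n t = (m + ½) λ.
Minimum at m = 0: t = λ / (4 n) = 591 / (4 × 1.52) = 97.2 nm.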